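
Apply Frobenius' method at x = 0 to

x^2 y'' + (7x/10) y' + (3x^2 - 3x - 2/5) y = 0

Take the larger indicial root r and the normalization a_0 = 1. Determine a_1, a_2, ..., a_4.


Write in Frobenius form y'' + (p(x)/x) y' + (q(x)/x^2) y = 0:
  p(x) = 7/10,  q(x) = 3x^2 - 3x - 2/5.
Indicial equation: r(r-1) + (7/10) r + (-2/5) = 0 -> roots r_1 = 4/5, r_2 = -1/2.
Take r = r_1 = 4/5. Let y(x) = x^r sum_{n>=0} a_n x^n with a_0 = 1.
Substitute y = x^r sum a_n x^n and match x^{r+n}. The recurrence is
  D(n) a_n - 3 a_{n-1} + 3 a_{n-2} = 0,  where D(n) = (r+n)(r+n-1) + (7/10)(r+n) + (-2/5).
  a_n = [3 a_{n-1} - 3 a_{n-2}] / D(n).
Since the indicial polynomial factors as (r - r_1)(r - r_2), D(n) = (r_1 + n - r_1)(r_1 + n - r_2) = n(n + 13/10).
Evaluating step by step (a_0 = 1):
  n = 1: D(1) = 1(1 + 13/10) = 23/10; numerator = 3(1) = 3; a_1 = (3)/(23/10) = 30/23
  n = 2: D(2) = 2(2 + 13/10) = 33/5; numerator = 3(30/23) - 3(1) = 21/23; a_2 = (21/23)/(33/5) = 35/253
  n = 3: D(3) = 3(3 + 13/10) = 129/10; numerator = 3(35/253) - 3(30/23) = -885/253; a_3 = (-885/253)/(129/10) = -2950/10879
  n = 4: D(4) = 4(4 + 13/10) = 106/5; numerator = 3(-2950/10879) - 3(35/253) = -1215/989; a_4 = (-1215/989)/(106/5) = -6075/104834

r = 4/5; a_0 = 1; a_1 = 30/23; a_2 = 35/253; a_3 = -2950/10879; a_4 = -6075/104834


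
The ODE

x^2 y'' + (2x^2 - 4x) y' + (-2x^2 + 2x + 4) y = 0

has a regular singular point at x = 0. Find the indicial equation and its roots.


Divide by x^2 to reach normal form y'' + P_1(x) y' + P_2(x) y = 0 with P_1(x) = 2 - 4/x and P_2(x) = -2 + 2/x + 4/x^2.
x = 0 is a singular point because the y'-coefficient 2 - 4/x has a pole at x = 0 and the y-coefficient -2 + 2/x + 4/x^2 has a pole at x = 0.
It is a regular singular point because x P_1(x) = p(x) = 2x - 4 and x^2 P_2(x) = q(x) = -2x^2 + 2x + 4 are polynomials, hence analytic at x = 0.
p(0) = -4,  q(0) = 4.
Indicial equation: r(r-1) + p(0) r + q(0) = 0, i.e. r^2 + (p(0) - 1) r + q(0) = 0, i.e. r^2 - 5 r + 4 = 0.
Discriminant: (-5)^2 - 4(4) = 9, so r = (5 ± 3)/2.
Solving: r_1 = 4, r_2 = 1.

indicial: r^2 - 5 r + 4 = 0; roots r_1 = 4, r_2 = 1


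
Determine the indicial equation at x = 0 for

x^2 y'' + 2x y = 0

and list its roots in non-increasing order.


Divide by x^2 to reach normal form y'' + P_1(x) y' + P_2(x) y = 0 with P_1(x) = 0 and P_2(x) = 2/x.
x = 0 is a singular point because the y-coefficient 2/x has a pole at x = 0.
It is a regular singular point because x P_1(x) = p(x) = 0 and x^2 P_2(x) = q(x) = 2x are polynomials, hence analytic at x = 0.
p(0) = 0,  q(0) = 0.
Indicial equation: r(r-1) + p(0) r + q(0) = 0, i.e. r^2 + (p(0) - 1) r + q(0) = 0, i.e. r^2 - 1 r = 0.
Discriminant: (-1)^2 - 4(0) = 1, so r = (1 ± 1)/2.
Solving: r_1 = 1, r_2 = 0.

indicial: r^2 - 1 r = 0; roots r_1 = 1, r_2 = 0


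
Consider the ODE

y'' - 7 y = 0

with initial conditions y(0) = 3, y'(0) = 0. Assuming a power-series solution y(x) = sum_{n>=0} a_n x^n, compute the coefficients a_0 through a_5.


Ansatz: y(x) = sum_{n>=0} a_n x^n, so y'(x) = sum_{n>=1} n a_n x^(n-1) and y''(x) = sum_{n>=2} n(n-1) a_n x^(n-2).
Substitute into P(x) y'' + Q(x) y' + R(x) y = 0 with P(x) = 1, Q(x) = 0, R(x) = -7, and match powers of x.
Initial conditions: a_0 = 3, a_1 = 0.
Setting the coefficient of each power of x to zero and solving order by order (substituting the coefficients already found):
  x^0: 2 a_2 - 7 a_0 = 0  ->  2 a_2 = 7 a_0 = 21  ->  a_2 = 21/2
  x^1: 6 a_3 - 7 a_1 = 0  ->  6 a_3 = 7 a_1 = 0  ->  a_3 = 0
  x^2: 12 a_4 - 7 a_2 = 0  ->  12 a_4 = 7 a_2 = 147/2  ->  a_4 = 49/8
  x^3: 20 a_5 - 7 a_3 = 0  ->  20 a_5 = 7 a_3 = 0  ->  a_5 = 0
Truncated series: y(x) = 3 + (21/2) x^2 + (49/8) x^4 + O(x^6).

a_0 = 3; a_1 = 0; a_2 = 21/2; a_3 = 0; a_4 = 49/8; a_5 = 0


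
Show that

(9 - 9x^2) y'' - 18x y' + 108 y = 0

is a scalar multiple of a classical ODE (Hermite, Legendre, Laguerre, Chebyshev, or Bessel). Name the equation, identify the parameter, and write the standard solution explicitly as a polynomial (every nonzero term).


All three coefficients share the factor 9; dividing through by 9 gives  (1 - x^2) y'' - 2x y' + 12 y = 0.
This matches the Legendre equation (1 - x^2) y'' - 2x y' + n(n+1) y = 0 (note the -2x y' term) with n(n+1) = 12, so n = 3; the polynomial solution is P_3(x).
With y = sum_k a_k x^k, matching x^k gives (k+2)(k+1) a_{k+2} = [k(k+1) - n(n+1)] a_k = (k - 3)(k + 4) a_k. The right side vanishes at k = 3, so the series with the parity of 3 terminates at degree 3.
Standard normalization (P_n(1) = 1): leading coefficient (2n)!/(2^n (n!)^2) = 720/(8*36) = 5/2, so a_3 = 5/2. Work downward with a_k = (k+1)(k+2) a_{k+2} / ((k - 3)(k + 4)):
  a_1 = (2)(3)(5/2) / ((1 - 3)(1 + 4)) = 15/(-10) = -3/2
Hence P_3(x) = 5 x^3/2 - 3 x/2.

P_3(x); series = 5 x^3/2 - 3 x/2


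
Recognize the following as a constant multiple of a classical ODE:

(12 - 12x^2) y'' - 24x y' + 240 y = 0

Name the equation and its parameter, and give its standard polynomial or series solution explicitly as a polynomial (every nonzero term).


All three coefficients share the factor 12; dividing through by 12 gives  (1 - x^2) y'' - 2x y' + 20 y = 0.
This matches the Legendre equation (1 - x^2) y'' - 2x y' + n(n+1) y = 0 (note the -2x y' term) with n(n+1) = 20, so n = 4; the polynomial solution is P_4(x).
With y = sum_k a_k x^k, matching x^k gives (k+2)(k+1) a_{k+2} = [k(k+1) - n(n+1)] a_k = (k - 4)(k + 5) a_k. The right side vanishes at k = 4, so the series with the parity of 4 terminates at degree 4.
Standard normalization (P_n(1) = 1): leading coefficient (2n)!/(2^n (n!)^2) = 40320/(16*576) = 35/8, so a_4 = 35/8. Work downward with a_k = (k+1)(k+2) a_{k+2} / ((k - 4)(k + 5)):
  a_2 = (3)(4)(35/8) / ((2 - 4)(2 + 5)) = (105/2)/(-14) = -15/4
  a_0 = (1)(2)(-15/4) / ((0 - 4)(0 + 5)) = (-15/2)/(-20) = 3/8
Hence P_4(x) = 35 x^4/8 - 15 x^2/4 + 3/8.

P_4(x); series = 35 x^4/8 - 15 x^2/4 + 3/8


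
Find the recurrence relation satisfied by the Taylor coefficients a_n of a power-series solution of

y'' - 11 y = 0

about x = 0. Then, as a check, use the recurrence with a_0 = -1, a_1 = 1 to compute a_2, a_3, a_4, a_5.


Substitute y = sum_n a_n x^n into y'' + (const) y = 0.
y''(x) = sum_{n>=0} (n+2)(n+1) a_{n+2} x^n.
The ODE becomes sum_n [(n+2)(n+1) a_{n+2} - 11 a_n] x^n = 0.
Setting each coefficient to zero gives the recurrence:
  (n+2)(n+1) a_{n+2} - 11 a_n = 0,
  a_{n+2} = 11 / ((n+1)(n+2)) a_n.

Check with a_0 = -1, a_1 = 1 (apply the recurrence for n = 0, 1, 2, 3): a_0 = -1, a_1 = 1, a_2 = -11/2, a_3 = 11/6, a_4 = -121/24, a_5 = 121/120.

a_{n+2} = 11/((n+1)(n+2)) * a_n; check: a_0 = -1, a_1 = 1, a_2 = -11/2, a_3 = 11/6, a_4 = -121/24, a_5 = 121/120


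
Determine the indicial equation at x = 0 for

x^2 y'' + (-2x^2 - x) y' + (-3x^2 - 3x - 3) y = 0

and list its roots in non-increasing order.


Divide by x^2 to reach normal form y'' + P_1(x) y' + P_2(x) y = 0 with P_1(x) = -2 - 1/x and P_2(x) = -3 - 3/x - 3/x^2.
x = 0 is a singular point because the y'-coefficient -2 - 1/x has a pole at x = 0 and the y-coefficient -3 - 3/x - 3/x^2 has a pole at x = 0.
It is a regular singular point because x P_1(x) = p(x) = -2x - 1 and x^2 P_2(x) = q(x) = -3x^2 - 3x - 3 are polynomials, hence analytic at x = 0.
p(0) = -1,  q(0) = -3.
Indicial equation: r(r-1) + p(0) r + q(0) = 0, i.e. r^2 + (p(0) - 1) r + q(0) = 0, i.e. r^2 - 2 r - 3 = 0.
Discriminant: (-2)^2 - 4(-3) = 16, so r = (2 ± 4)/2.
Solving: r_1 = 3, r_2 = -1.

indicial: r^2 - 2 r - 3 = 0; roots r_1 = 3, r_2 = -1


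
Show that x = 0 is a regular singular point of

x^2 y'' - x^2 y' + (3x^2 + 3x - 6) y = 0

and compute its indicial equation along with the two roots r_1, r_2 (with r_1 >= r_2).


Divide by x^2 to reach normal form y'' + P_1(x) y' + P_2(x) y = 0 with P_1(x) = -1 and P_2(x) = 3 + 3/x - 6/x^2.
x = 0 is a singular point because the y-coefficient 3 + 3/x - 6/x^2 has a pole at x = 0.
It is a regular singular point because x P_1(x) = p(x) = -x and x^2 P_2(x) = q(x) = 3x^2 + 3x - 6 are polynomials, hence analytic at x = 0.
p(0) = 0,  q(0) = -6.
Indicial equation: r(r-1) + p(0) r + q(0) = 0, i.e. r^2 + (p(0) - 1) r + q(0) = 0, i.e. r^2 - 1 r - 6 = 0.
Discriminant: (-1)^2 - 4(-6) = 25, so r = (1 ± 5)/2.
Solving: r_1 = 3, r_2 = -2.

indicial: r^2 - 1 r - 6 = 0; roots r_1 = 3, r_2 = -2


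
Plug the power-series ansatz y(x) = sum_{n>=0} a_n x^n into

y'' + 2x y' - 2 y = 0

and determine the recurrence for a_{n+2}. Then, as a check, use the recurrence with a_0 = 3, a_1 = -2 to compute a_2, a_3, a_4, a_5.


Substitute y = sum_n a_n x^n.
y''(x) has coefficient (n+2)(n+1) a_{n+2} at x^n;
2 x y'(x) has coefficient 2 n a_n at x^n (shift);
-2 y(x) has coefficient -2 a_n at x^n.
Matching x^n: (n+2)(n+1) a_{n+2} + (2n - 2) a_n = 0.
Thus a_{n+2} = (-2n + 2) / ((n+1)(n+2)) * a_n.

Check with a_0 = 3, a_1 = -2 (apply the recurrence for n = 0, 1, 2, 3): a_0 = 3, a_1 = -2, a_2 = 3, a_3 = 0, a_4 = -1/2, a_5 = 0.

a_(n+2) = (-2n + 2) / ((n+1)(n+2)) * a_n; check: a_0 = 3, a_1 = -2, a_2 = 3, a_3 = 0, a_4 = -1/2, a_5 = 0


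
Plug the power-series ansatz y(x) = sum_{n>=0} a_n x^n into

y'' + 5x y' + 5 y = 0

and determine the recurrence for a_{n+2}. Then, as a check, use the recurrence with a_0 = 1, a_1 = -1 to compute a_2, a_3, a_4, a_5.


Substitute y = sum_n a_n x^n.
y''(x) has coefficient (n+2)(n+1) a_{n+2} at x^n;
5 x y'(x) has coefficient 5 n a_n at x^n (shift);
5 y(x) has coefficient 5 a_n at x^n.
Matching x^n: (n+2)(n+1) a_{n+2} + (5n + 5) a_n = 0.
Thus a_{n+2} = (-5n - 5) / ((n+1)(n+2)) * a_n.

Check with a_0 = 1, a_1 = -1 (apply the recurrence for n = 0, 1, 2, 3): a_0 = 1, a_1 = -1, a_2 = -5/2, a_3 = 5/3, a_4 = 25/8, a_5 = -5/3.

a_(n+2) = (-5n - 5) / ((n+1)(n+2)) * a_n; check: a_0 = 1, a_1 = -1, a_2 = -5/2, a_3 = 5/3, a_4 = 25/8, a_5 = -5/3


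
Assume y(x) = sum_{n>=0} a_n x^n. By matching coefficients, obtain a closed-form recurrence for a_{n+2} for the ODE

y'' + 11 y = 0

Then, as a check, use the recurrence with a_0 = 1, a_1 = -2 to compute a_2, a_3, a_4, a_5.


Substitute y = sum_n a_n x^n into y'' + (const) y = 0.
y''(x) = sum_{n>=0} (n+2)(n+1) a_{n+2} x^n.
The ODE becomes sum_n [(n+2)(n+1) a_{n+2} + 11 a_n] x^n = 0.
Setting each coefficient to zero gives the recurrence:
  (n+2)(n+1) a_{n+2} + 11 a_n = 0,
  a_{n+2} = -11 / ((n+1)(n+2)) a_n.

Check with a_0 = 1, a_1 = -2 (apply the recurrence for n = 0, 1, 2, 3): a_0 = 1, a_1 = -2, a_2 = -11/2, a_3 = 11/3, a_4 = 121/24, a_5 = -121/60.

a_{n+2} = -11/((n+1)(n+2)) * a_n; check: a_0 = 1, a_1 = -2, a_2 = -11/2, a_3 = 11/3, a_4 = 121/24, a_5 = -121/60


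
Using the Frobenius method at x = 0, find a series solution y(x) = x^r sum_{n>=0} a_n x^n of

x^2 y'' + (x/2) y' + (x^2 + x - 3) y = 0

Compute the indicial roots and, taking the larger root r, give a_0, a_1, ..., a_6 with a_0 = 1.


Write in Frobenius form y'' + (p(x)/x) y' + (q(x)/x^2) y = 0:
  p(x) = 1/2,  q(x) = x^2 + x - 3.
Indicial equation: r(r-1) + (1/2) r + (-3) = 0 -> roots r_1 = 2, r_2 = -3/2.
Take r = r_1 = 2. Let y(x) = x^r sum_{n>=0} a_n x^n with a_0 = 1.
Substitute y = x^r sum a_n x^n and match x^{r+n}. The recurrence is
  D(n) a_n + 1 a_{n-1} + 1 a_{n-2} = 0,  where D(n) = (r+n)(r+n-1) + (1/2)(r+n) + (-3).
  a_n = [-1 a_{n-1} - 1 a_{n-2}] / D(n).
Since the indicial polynomial factors as (r - r_1)(r - r_2), D(n) = (r_1 + n - r_1)(r_1 + n - r_2) = n(n + 7/2).
Evaluating step by step (a_0 = 1):
  n = 1: D(1) = 1(1 + 7/2) = 9/2; numerator = -1(1) = -1; a_1 = (-1)/(9/2) = -2/9
  n = 2: D(2) = 2(2 + 7/2) = 11; numerator = -1(-2/9) - 1(1) = -7/9; a_2 = (-7/9)/(11) = -7/99
  n = 3: D(3) = 3(3 + 7/2) = 39/2; numerator = -1(-7/99) - 1(-2/9) = 29/99; a_3 = (29/99)/(39/2) = 58/3861
  n = 4: D(4) = 4(4 + 7/2) = 30; numerator = -1(58/3861) - 1(-7/99) = 215/3861; a_4 = (215/3861)/(30) = 43/23166
  n = 5: D(5) = 5(5 + 7/2) = 85/2; numerator = -1(43/23166) - 1(58/3861) = -391/23166; a_5 = (-391/23166)/(85/2) = -23/57915
  n = 6: D(6) = 6(6 + 7/2) = 57; numerator = -1(-23/57915) - 1(43/23166) = -13/8910; a_6 = (-13/8910)/(57) = -13/507870

r = 2; a_0 = 1; a_1 = -2/9; a_2 = -7/99; a_3 = 58/3861; a_4 = 43/23166; a_5 = -23/57915; a_6 = -13/507870


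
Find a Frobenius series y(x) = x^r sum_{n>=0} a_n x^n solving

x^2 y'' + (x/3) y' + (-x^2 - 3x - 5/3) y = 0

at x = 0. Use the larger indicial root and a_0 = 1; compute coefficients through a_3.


Write in Frobenius form y'' + (p(x)/x) y' + (q(x)/x^2) y = 0:
  p(x) = 1/3,  q(x) = -x^2 - 3x - 5/3.
Indicial equation: r(r-1) + (1/3) r + (-5/3) = 0 -> roots r_1 = 5/3, r_2 = -1.
Take r = r_1 = 5/3. Let y(x) = x^r sum_{n>=0} a_n x^n with a_0 = 1.
Substitute y = x^r sum a_n x^n and match x^{r+n}. The recurrence is
  D(n) a_n - 3 a_{n-1} - 1 a_{n-2} = 0,  where D(n) = (r+n)(r+n-1) + (1/3)(r+n) + (-5/3).
  a_n = [3 a_{n-1} + 1 a_{n-2}] / D(n).
Since the indicial polynomial factors as (r - r_1)(r - r_2), D(n) = (r_1 + n - r_1)(r_1 + n - r_2) = n(n + 8/3).
Evaluating step by step (a_0 = 1):
  n = 1: D(1) = 1(1 + 8/3) = 11/3; numerator = 3(1) = 3; a_1 = (3)/(11/3) = 9/11
  n = 2: D(2) = 2(2 + 8/3) = 28/3; numerator = 3(9/11) + 1(1) = 38/11; a_2 = (38/11)/(28/3) = 57/154
  n = 3: D(3) = 3(3 + 8/3) = 17; numerator = 3(57/154) + 1(9/11) = 27/14; a_3 = (27/14)/(17) = 27/238

r = 5/3; a_0 = 1; a_1 = 9/11; a_2 = 57/154; a_3 = 27/238


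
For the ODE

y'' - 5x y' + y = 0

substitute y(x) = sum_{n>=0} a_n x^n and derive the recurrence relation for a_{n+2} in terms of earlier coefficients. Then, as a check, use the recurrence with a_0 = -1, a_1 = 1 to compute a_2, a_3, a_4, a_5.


Substitute y = sum_n a_n x^n.
y''(x) has coefficient (n+2)(n+1) a_{n+2} at x^n;
-5 x y'(x) has coefficient -5 n a_n at x^n (shift);
y(x) has coefficient 1 a_n at x^n.
Matching x^n: (n+2)(n+1) a_{n+2} + (-5n + 1) a_n = 0.
Thus a_{n+2} = (5n - 1) / ((n+1)(n+2)) * a_n.

Check with a_0 = -1, a_1 = 1 (apply the recurrence for n = 0, 1, 2, 3): a_0 = -1, a_1 = 1, a_2 = 1/2, a_3 = 2/3, a_4 = 3/8, a_5 = 7/15.

a_(n+2) = (5n - 1) / ((n+1)(n+2)) * a_n; check: a_0 = -1, a_1 = 1, a_2 = 1/2, a_3 = 2/3, a_4 = 3/8, a_5 = 7/15


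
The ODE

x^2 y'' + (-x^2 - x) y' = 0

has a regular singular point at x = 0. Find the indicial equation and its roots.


Divide by x^2 to reach normal form y'' + P_1(x) y' + P_2(x) y = 0 with P_1(x) = -1 - 1/x and P_2(x) = 0.
x = 0 is a singular point because the y'-coefficient -1 - 1/x has a pole at x = 0.
It is a regular singular point because x P_1(x) = p(x) = -x - 1 and x^2 P_2(x) = q(x) = 0 are polynomials, hence analytic at x = 0.
p(0) = -1,  q(0) = 0.
Indicial equation: r(r-1) + p(0) r + q(0) = 0, i.e. r^2 + (p(0) - 1) r + q(0) = 0, i.e. r^2 - 2 r = 0.
Discriminant: (-2)^2 - 4(0) = 4, so r = (2 ± 2)/2.
Solving: r_1 = 2, r_2 = 0.

indicial: r^2 - 2 r = 0; roots r_1 = 2, r_2 = 0


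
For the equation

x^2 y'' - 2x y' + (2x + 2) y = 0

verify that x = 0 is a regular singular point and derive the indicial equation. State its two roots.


Divide by x^2 to reach normal form y'' + P_1(x) y' + P_2(x) y = 0 with P_1(x) = -2/x and P_2(x) = 2/x + 2/x^2.
x = 0 is a singular point because the y'-coefficient -2/x has a pole at x = 0 and the y-coefficient 2/x + 2/x^2 has a pole at x = 0.
It is a regular singular point because x P_1(x) = p(x) = -2 and x^2 P_2(x) = q(x) = 2x + 2 are polynomials, hence analytic at x = 0.
p(0) = -2,  q(0) = 2.
Indicial equation: r(r-1) + p(0) r + q(0) = 0, i.e. r^2 + (p(0) - 1) r + q(0) = 0, i.e. r^2 - 3 r + 2 = 0.
Discriminant: (-3)^2 - 4(2) = 1, so r = (3 ± 1)/2.
Solving: r_1 = 2, r_2 = 1.

indicial: r^2 - 3 r + 2 = 0; roots r_1 = 2, r_2 = 1


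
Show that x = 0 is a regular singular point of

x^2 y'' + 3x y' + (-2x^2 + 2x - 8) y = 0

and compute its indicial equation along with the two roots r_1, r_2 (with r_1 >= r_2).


Divide by x^2 to reach normal form y'' + P_1(x) y' + P_2(x) y = 0 with P_1(x) = 3/x and P_2(x) = -2 + 2/x - 8/x^2.
x = 0 is a singular point because the y'-coefficient 3/x has a pole at x = 0 and the y-coefficient -2 + 2/x - 8/x^2 has a pole at x = 0.
It is a regular singular point because x P_1(x) = p(x) = 3 and x^2 P_2(x) = q(x) = -2x^2 + 2x - 8 are polynomials, hence analytic at x = 0.
p(0) = 3,  q(0) = -8.
Indicial equation: r(r-1) + p(0) r + q(0) = 0, i.e. r^2 + (p(0) - 1) r + q(0) = 0, i.e. r^2 + 2 r - 8 = 0.
Discriminant: (2)^2 - 4(-8) = 36, so r = (-2 ± 6)/2.
Solving: r_1 = 2, r_2 = -4.

indicial: r^2 + 2 r - 8 = 0; roots r_1 = 2, r_2 = -4


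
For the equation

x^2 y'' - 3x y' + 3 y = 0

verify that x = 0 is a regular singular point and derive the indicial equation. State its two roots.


Divide by x^2 to reach normal form y'' + P_1(x) y' + P_2(x) y = 0 with P_1(x) = -3/x and P_2(x) = 3/x^2.
x = 0 is a singular point because the y'-coefficient -3/x has a pole at x = 0 and the y-coefficient 3/x^2 has a pole at x = 0.
It is a regular singular point because x P_1(x) = p(x) = -3 and x^2 P_2(x) = q(x) = 3 are polynomials, hence analytic at x = 0.
p(0) = -3,  q(0) = 3.
Indicial equation: r(r-1) + p(0) r + q(0) = 0, i.e. r^2 + (p(0) - 1) r + q(0) = 0, i.e. r^2 - 4 r + 3 = 0.
Discriminant: (-4)^2 - 4(3) = 4, so r = (4 ± 2)/2.
Solving: r_1 = 3, r_2 = 1.

indicial: r^2 - 4 r + 3 = 0; roots r_1 = 3, r_2 = 1


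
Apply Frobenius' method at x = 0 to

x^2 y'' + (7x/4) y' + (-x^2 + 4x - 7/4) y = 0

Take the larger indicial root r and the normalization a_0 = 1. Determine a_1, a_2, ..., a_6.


Write in Frobenius form y'' + (p(x)/x) y' + (q(x)/x^2) y = 0:
  p(x) = 7/4,  q(x) = -x^2 + 4x - 7/4.
Indicial equation: r(r-1) + (7/4) r + (-7/4) = 0 -> roots r_1 = 1, r_2 = -7/4.
Take r = r_1 = 1. Let y(x) = x^r sum_{n>=0} a_n x^n with a_0 = 1.
Substitute y = x^r sum a_n x^n and match x^{r+n}. The recurrence is
  D(n) a_n + 4 a_{n-1} - 1 a_{n-2} = 0,  where D(n) = (r+n)(r+n-1) + (7/4)(r+n) + (-7/4).
  a_n = [-4 a_{n-1} + 1 a_{n-2}] / D(n).
Since the indicial polynomial factors as (r - r_1)(r - r_2), D(n) = (r_1 + n - r_1)(r_1 + n - r_2) = n(n + 11/4).
Evaluating step by step (a_0 = 1):
  n = 1: D(1) = 1(1 + 11/4) = 15/4; numerator = -4(1) = -4; a_1 = (-4)/(15/4) = -16/15
  n = 2: D(2) = 2(2 + 11/4) = 19/2; numerator = -4(-16/15) + 1(1) = 79/15; a_2 = (79/15)/(19/2) = 158/285
  n = 3: D(3) = 3(3 + 11/4) = 69/4; numerator = -4(158/285) + 1(-16/15) = -312/95; a_3 = (-312/95)/(69/4) = -416/2185
  n = 4: D(4) = 4(4 + 11/4) = 27; numerator = -4(-416/2185) + 1(158/285) = 454/345; a_4 = (454/345)/(27) = 454/9315
  n = 5: D(5) = 5(5 + 11/4) = 155/4; numerator = -4(454/9315) + 1(-416/2185) = -13640/35397; a_5 = (-13640/35397)/(155/4) = -352/35397
  n = 6: D(6) = 6(6 + 11/4) = 105/2; numerator = -4(-352/35397) + 1(454/9315) = 5222/58995; a_6 = (5222/58995)/(105/2) = 1492/884925

r = 1; a_0 = 1; a_1 = -16/15; a_2 = 158/285; a_3 = -416/2185; a_4 = 454/9315; a_5 = -352/35397; a_6 = 1492/884925


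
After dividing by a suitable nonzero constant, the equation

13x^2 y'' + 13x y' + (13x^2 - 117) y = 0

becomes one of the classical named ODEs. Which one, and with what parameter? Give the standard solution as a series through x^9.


All three coefficients share the factor 13; dividing through by 13 gives  x^2 y'' + x y' + (x^2 - 9) y = 0.
This matches the Bessel equation x^2 y'' + x y' + (x^2 - nu^2) y = 0 with nu^2 = 9, so nu = 3; the solution bounded at x = 0 is J_3(x).
Frobenius at x = 0: indicial roots ±nu; for r = nu the recurrence k(k + 2nu) c_k = -c_{k-2} gives the standard series J_nu(x) = sum_{k>=0} (-1)^k / (k! (k+nu)!) (x/2)^(2k+nu). Evaluate the first 4 terms:
  k = 0: (-1)^0 / (0! * 3! * 2^3) x^3 = 1/(1*6*8) x^3 = (1/48) x^3
  k = 1: (-1)^1 / (1! * 4! * 2^5) x^5 = -1/(1*24*32) x^5 = (-1/768) x^5
  k = 2: (-1)^2 / (2! * 5! * 2^7) x^7 = 1/(2*120*128) x^7 = (1/30720) x^7
  k = 3: (-1)^3 / (3! * 6! * 2^9) x^9 = -1/(6*720*512) x^9 = (-1/2211840) x^9
Hence J_3(x) = -x^9/2211840 + x^7/30720 - x^5/768 + x^3/48 + ....

J_3(x); series = -x^9/2211840 + x^7/30720 - x^5/768 + x^3/48


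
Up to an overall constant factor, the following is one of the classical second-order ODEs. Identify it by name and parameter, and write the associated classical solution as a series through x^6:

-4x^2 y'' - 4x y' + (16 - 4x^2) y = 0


All three coefficients share the factor -4; dividing through by -4 gives  x^2 y'' + x y' + (x^2 - 4) y = 0.
This matches the Bessel equation x^2 y'' + x y' + (x^2 - nu^2) y = 0 with nu^2 = 4, so nu = 2; the solution bounded at x = 0 is J_2(x).
Frobenius at x = 0: indicial roots ±nu; for r = nu the recurrence k(k + 2nu) c_k = -c_{k-2} gives the standard series J_nu(x) = sum_{k>=0} (-1)^k / (k! (k+nu)!) (x/2)^(2k+nu). Evaluate the first 3 terms:
  k = 0: (-1)^0 / (0! * 2! * 2^2) x^2 = 1/(1*2*4) x^2 = (1/8) x^2
  k = 1: (-1)^1 / (1! * 3! * 2^4) x^4 = -1/(1*6*16) x^4 = (-1/96) x^4
  k = 2: (-1)^2 / (2! * 4! * 2^6) x^6 = 1/(2*24*64) x^6 = (1/3072) x^6
Hence J_2(x) = x^6/3072 - x^4/96 + x^2/8 + ....

J_2(x); series = x^6/3072 - x^4/96 + x^2/8


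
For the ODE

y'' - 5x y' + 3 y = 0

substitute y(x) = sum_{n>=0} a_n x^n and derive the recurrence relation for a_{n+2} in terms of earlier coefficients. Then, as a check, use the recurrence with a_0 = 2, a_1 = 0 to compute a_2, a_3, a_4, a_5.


Substitute y = sum_n a_n x^n.
y''(x) has coefficient (n+2)(n+1) a_{n+2} at x^n;
-5 x y'(x) has coefficient -5 n a_n at x^n (shift);
3 y(x) has coefficient 3 a_n at x^n.
Matching x^n: (n+2)(n+1) a_{n+2} + (-5n + 3) a_n = 0.
Thus a_{n+2} = (5n - 3) / ((n+1)(n+2)) * a_n.

Check with a_0 = 2, a_1 = 0 (apply the recurrence for n = 0, 1, 2, 3): a_0 = 2, a_1 = 0, a_2 = -3, a_3 = 0, a_4 = -7/4, a_5 = 0.

a_(n+2) = (5n - 3) / ((n+1)(n+2)) * a_n; check: a_0 = 2, a_1 = 0, a_2 = -3, a_3 = 0, a_4 = -7/4, a_5 = 0


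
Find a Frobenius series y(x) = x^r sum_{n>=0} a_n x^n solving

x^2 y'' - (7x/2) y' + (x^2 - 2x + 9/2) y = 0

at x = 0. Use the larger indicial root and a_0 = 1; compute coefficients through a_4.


Write in Frobenius form y'' + (p(x)/x) y' + (q(x)/x^2) y = 0:
  p(x) = -7/2,  q(x) = x^2 - 2x + 9/2.
Indicial equation: r(r-1) + (-7/2) r + (9/2) = 0 -> roots r_1 = 3, r_2 = 3/2.
Take r = r_1 = 3. Let y(x) = x^r sum_{n>=0} a_n x^n with a_0 = 1.
Substitute y = x^r sum a_n x^n and match x^{r+n}. The recurrence is
  D(n) a_n - 2 a_{n-1} + 1 a_{n-2} = 0,  where D(n) = (r+n)(r+n-1) + (-7/2)(r+n) + (9/2).
  a_n = [2 a_{n-1} - 1 a_{n-2}] / D(n).
Since the indicial polynomial factors as (r - r_1)(r - r_2), D(n) = (r_1 + n - r_1)(r_1 + n - r_2) = n(n + 3/2).
Evaluating step by step (a_0 = 1):
  n = 1: D(1) = 1(1 + 3/2) = 5/2; numerator = 2(1) = 2; a_1 = (2)/(5/2) = 4/5
  n = 2: D(2) = 2(2 + 3/2) = 7; numerator = 2(4/5) - 1(1) = 3/5; a_2 = (3/5)/(7) = 3/35
  n = 3: D(3) = 3(3 + 3/2) = 27/2; numerator = 2(3/35) - 1(4/5) = -22/35; a_3 = (-22/35)/(27/2) = -44/945
  n = 4: D(4) = 4(4 + 3/2) = 22; numerator = 2(-44/945) - 1(3/35) = -169/945; a_4 = (-169/945)/(22) = -169/20790

r = 3; a_0 = 1; a_1 = 4/5; a_2 = 3/35; a_3 = -44/945; a_4 = -169/20790


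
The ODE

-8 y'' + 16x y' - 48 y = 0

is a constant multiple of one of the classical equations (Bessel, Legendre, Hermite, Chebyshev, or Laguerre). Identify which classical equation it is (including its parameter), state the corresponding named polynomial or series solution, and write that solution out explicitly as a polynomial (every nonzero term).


All three coefficients share the factor -8; dividing through by -8 gives  y'' - 2x y' + 6 y = 0.
This matches the Hermite equation y'' - 2x y' + 2n y = 0 with 2n = 6, so n = 3; the polynomial solution is H_3(x).
With y = sum_k a_k x^k, matching x^k gives (k+2)(k+1) a_{k+2} = 2(k - n) a_k = 2(k - 3) a_k. The right side vanishes at k = 3, so the series with the parity of 3 terminates at degree 3.
Standard normalization: leading coefficient of H_n is 2^n, so a_3 = 2^3 = 8. Work downward with a_k = (k+1)(k+2) a_{k+2} / (2(k - n)):
  a_1 = (2)(3)(8) / (2(1 - 3)) = 48/(-4) = -12
Hence H_3(x) = 8 x^3 - 12 x.

H_3(x); series = 8 x^3 - 12 x


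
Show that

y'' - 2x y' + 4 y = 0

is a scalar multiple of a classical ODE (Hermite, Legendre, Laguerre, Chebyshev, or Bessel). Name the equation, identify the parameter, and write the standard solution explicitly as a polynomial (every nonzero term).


The equation is already in a standard form:  y'' - 2x y' + 4 y = 0.
This matches the Hermite equation y'' - 2x y' + 2n y = 0 with 2n = 4, so n = 2; the polynomial solution is H_2(x).
With y = sum_k a_k x^k, matching x^k gives (k+2)(k+1) a_{k+2} = 2(k - n) a_k = 2(k - 2) a_k. The right side vanishes at k = 2, so the series with the parity of 2 terminates at degree 2.
Standard normalization: leading coefficient of H_n is 2^n, so a_2 = 2^2 = 4. Work downward with a_k = (k+1)(k+2) a_{k+2} / (2(k - n)):
  a_0 = (1)(2)(4) / (2(0 - 2)) = 8/(-4) = -2
Hence H_2(x) = 4 x^2 - 2.

H_2(x); series = 4 x^2 - 2


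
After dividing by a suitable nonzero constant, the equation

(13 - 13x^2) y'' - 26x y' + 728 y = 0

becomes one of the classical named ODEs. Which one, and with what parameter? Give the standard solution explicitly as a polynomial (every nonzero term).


All three coefficients share the factor 13; dividing through by 13 gives  (1 - x^2) y'' - 2x y' + 56 y = 0.
This matches the Legendre equation (1 - x^2) y'' - 2x y' + n(n+1) y = 0 (note the -2x y' term) with n(n+1) = 56, so n = 7; the polynomial solution is P_7(x).
With y = sum_k a_k x^k, matching x^k gives (k+2)(k+1) a_{k+2} = [k(k+1) - n(n+1)] a_k = (k - 7)(k + 8) a_k. The right side vanishes at k = 7, so the series with the parity of 7 terminates at degree 7.
Standard normalization (P_n(1) = 1): leading coefficient (2n)!/(2^n (n!)^2) = 87178291200/(128*25401600) = 429/16, so a_7 = 429/16. Work downward with a_k = (k+1)(k+2) a_{k+2} / ((k - 7)(k + 8)):
  a_5 = (6)(7)(429/16) / ((5 - 7)(5 + 8)) = (9009/8)/(-26) = -693/16
  a_3 = (4)(5)(-693/16) / ((3 - 7)(3 + 8)) = (-3465/4)/(-44) = 315/16
  a_1 = (2)(3)(315/16) / ((1 - 7)(1 + 8)) = (945/8)/(-54) = -35/16
Hence P_7(x) = 429 x^7/16 - 693 x^5/16 + 315 x^3/16 - 35 x/16.

P_7(x); series = 429 x^7/16 - 693 x^5/16 + 315 x^3/16 - 35 x/16


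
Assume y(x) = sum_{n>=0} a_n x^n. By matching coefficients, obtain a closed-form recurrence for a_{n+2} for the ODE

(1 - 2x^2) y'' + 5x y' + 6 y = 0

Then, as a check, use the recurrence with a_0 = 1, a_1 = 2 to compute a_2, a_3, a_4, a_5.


Substitute y = sum_n a_n x^n.
(1 - 2 x^2) y'' contributes (n+2)(n+1) a_{n+2} - 2 n(n-1) a_n at x^n.
5 x y'(x) contributes 5 n a_n at x^n.
6 y(x) contributes 6 a_n at x^n.
Matching x^n: (n+2)(n+1) a_{n+2} + (-2 n(n-1) + 5 n + 6) a_n = 0.
Thus a_{n+2} = (2 n(n-1) - 5 n - 6) / ((n+1)(n+2)) * a_n.

Check with a_0 = 1, a_1 = 2 (apply the recurrence for n = 0, 1, 2, 3): a_0 = 1, a_1 = 2, a_2 = -3, a_3 = -11/3, a_4 = 3, a_5 = 33/20.

a_(n+2) = (2 n(n-1) - 5 n - 6) / ((n+1)(n+2)) * a_n; check: a_0 = 1, a_1 = 2, a_2 = -3, a_3 = -11/3, a_4 = 3, a_5 = 33/20


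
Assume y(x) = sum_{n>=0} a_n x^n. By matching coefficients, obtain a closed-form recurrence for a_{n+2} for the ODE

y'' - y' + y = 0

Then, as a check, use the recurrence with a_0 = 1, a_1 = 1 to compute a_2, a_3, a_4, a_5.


Substitute y = sum_n a_n x^n.
y''(x) has coefficient (n+2)(n+1) a_{n+2} at x^n;
-y'(x) has coefficient -(n+1) a_{n+1} at x^n;
y(x) has coefficient 1 a_n at x^n.
Matching x^n: (n+2)(n+1) a_{n+2} - (n+1) a_{n+1} + 1 a_n = 0.
Thus a_{n+2} = [(n+1) a_{n+1} - 1 a_n] / ((n+1)(n+2)).

Check with a_0 = 1, a_1 = 1 (apply the recurrence for n = 0, 1, 2, 3): a_0 = 1, a_1 = 1, a_2 = 0, a_3 = -1/6, a_4 = -1/24, a_5 = 0.

a_(n+2) = [(n+1) a_(n+1) - 1 a_n] / ((n+1)(n+2)); check: a_0 = 1, a_1 = 1, a_2 = 0, a_3 = -1/6, a_4 = -1/24, a_5 = 0


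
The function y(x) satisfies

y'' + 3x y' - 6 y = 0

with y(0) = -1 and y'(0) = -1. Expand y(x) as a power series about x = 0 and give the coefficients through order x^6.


Ansatz: y(x) = sum_{n>=0} a_n x^n, so y'(x) = sum_{n>=1} n a_n x^(n-1) and y''(x) = sum_{n>=2} n(n-1) a_n x^(n-2).
Substitute into P(x) y'' + Q(x) y' + R(x) y = 0 with P(x) = 1, Q(x) = 3x, R(x) = -6, and match powers of x.
Initial conditions: a_0 = -1, a_1 = -1.
Setting the coefficient of each power of x to zero and solving order by order (substituting the coefficients already found):
  x^0: 2 a_2 - 6 a_0 = 0  ->  2 a_2 = 6 a_0 = -6  ->  a_2 = -3
  x^1: 6 a_3 - 3 a_1 = 0  ->  6 a_3 = 3 a_1 = -3  ->  a_3 = -1/2
  x^2: 12 a_4 = 0  ->  a_4 = 0
  x^3: 20 a_5 + 3 a_3 = 0  ->  20 a_5 = -3 a_3 = 3/2  ->  a_5 = 3/40
  x^4: 30 a_6 + 6 a_4 = 0  ->  30 a_6 = -6 a_4 = 0  ->  a_6 = 0
Truncated series: y(x) = -1 - x - 3 x^2 - (1/2) x^3 + (3/40) x^5 + O(x^7).

a_0 = -1; a_1 = -1; a_2 = -3; a_3 = -1/2; a_4 = 0; a_5 = 3/40; a_6 = 0


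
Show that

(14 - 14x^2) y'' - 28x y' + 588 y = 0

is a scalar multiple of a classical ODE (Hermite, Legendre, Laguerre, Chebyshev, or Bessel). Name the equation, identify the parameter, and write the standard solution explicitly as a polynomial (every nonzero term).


All three coefficients share the factor 14; dividing through by 14 gives  (1 - x^2) y'' - 2x y' + 42 y = 0.
This matches the Legendre equation (1 - x^2) y'' - 2x y' + n(n+1) y = 0 (note the -2x y' term) with n(n+1) = 42, so n = 6; the polynomial solution is P_6(x).
With y = sum_k a_k x^k, matching x^k gives (k+2)(k+1) a_{k+2} = [k(k+1) - n(n+1)] a_k = (k - 6)(k + 7) a_k. The right side vanishes at k = 6, so the series with the parity of 6 terminates at degree 6.
Standard normalization (P_n(1) = 1): leading coefficient (2n)!/(2^n (n!)^2) = 479001600/(64*518400) = 231/16, so a_6 = 231/16. Work downward with a_k = (k+1)(k+2) a_{k+2} / ((k - 6)(k + 7)):
  a_4 = (5)(6)(231/16) / ((4 - 6)(4 + 7)) = (3465/8)/(-22) = -315/16
  a_2 = (3)(4)(-315/16) / ((2 - 6)(2 + 7)) = (-945/4)/(-36) = 105/16
  a_0 = (1)(2)(105/16) / ((0 - 6)(0 + 7)) = (105/8)/(-42) = -5/16
Hence P_6(x) = 231 x^6/16 - 315 x^4/16 + 105 x^2/16 - 5/16.

P_6(x); series = 231 x^6/16 - 315 x^4/16 + 105 x^2/16 - 5/16


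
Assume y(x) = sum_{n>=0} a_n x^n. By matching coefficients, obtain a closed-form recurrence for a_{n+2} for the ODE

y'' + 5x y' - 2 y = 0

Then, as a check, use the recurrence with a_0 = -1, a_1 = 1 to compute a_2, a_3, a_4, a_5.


Substitute y = sum_n a_n x^n.
y''(x) has coefficient (n+2)(n+1) a_{n+2} at x^n;
5 x y'(x) has coefficient 5 n a_n at x^n (shift);
-2 y(x) has coefficient -2 a_n at x^n.
Matching x^n: (n+2)(n+1) a_{n+2} + (5n - 2) a_n = 0.
Thus a_{n+2} = (-5n + 2) / ((n+1)(n+2)) * a_n.

Check with a_0 = -1, a_1 = 1 (apply the recurrence for n = 0, 1, 2, 3): a_0 = -1, a_1 = 1, a_2 = -1, a_3 = -1/2, a_4 = 2/3, a_5 = 13/40.

a_(n+2) = (-5n + 2) / ((n+1)(n+2)) * a_n; check: a_0 = -1, a_1 = 1, a_2 = -1, a_3 = -1/2, a_4 = 2/3, a_5 = 13/40


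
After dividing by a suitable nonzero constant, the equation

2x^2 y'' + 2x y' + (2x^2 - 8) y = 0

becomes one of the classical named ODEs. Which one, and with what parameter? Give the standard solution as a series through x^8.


All three coefficients share the factor 2; dividing through by 2 gives  x^2 y'' + x y' + (x^2 - 4) y = 0.
This matches the Bessel equation x^2 y'' + x y' + (x^2 - nu^2) y = 0 with nu^2 = 4, so nu = 2; the solution bounded at x = 0 is J_2(x).
Frobenius at x = 0: indicial roots ±nu; for r = nu the recurrence k(k + 2nu) c_k = -c_{k-2} gives the standard series J_nu(x) = sum_{k>=0} (-1)^k / (k! (k+nu)!) (x/2)^(2k+nu). Evaluate the first 4 terms:
  k = 0: (-1)^0 / (0! * 2! * 2^2) x^2 = 1/(1*2*4) x^2 = (1/8) x^2
  k = 1: (-1)^1 / (1! * 3! * 2^4) x^4 = -1/(1*6*16) x^4 = (-1/96) x^4
  k = 2: (-1)^2 / (2! * 4! * 2^6) x^6 = 1/(2*24*64) x^6 = (1/3072) x^6
  k = 3: (-1)^3 / (3! * 5! * 2^8) x^8 = -1/(6*120*256) x^8 = (-1/184320) x^8
Hence J_2(x) = -x^8/184320 + x^6/3072 - x^4/96 + x^2/8 + ....

J_2(x); series = -x^8/184320 + x^6/3072 - x^4/96 + x^2/8


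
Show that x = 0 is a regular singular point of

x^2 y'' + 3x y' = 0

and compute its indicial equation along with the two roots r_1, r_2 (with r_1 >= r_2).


Divide by x^2 to reach normal form y'' + P_1(x) y' + P_2(x) y = 0 with P_1(x) = 3/x and P_2(x) = 0.
x = 0 is a singular point because the y'-coefficient 3/x has a pole at x = 0.
It is a regular singular point because x P_1(x) = p(x) = 3 and x^2 P_2(x) = q(x) = 0 are polynomials, hence analytic at x = 0.
p(0) = 3,  q(0) = 0.
Indicial equation: r(r-1) + p(0) r + q(0) = 0, i.e. r^2 + (p(0) - 1) r + q(0) = 0, i.e. r^2 + 2 r = 0.
Discriminant: (2)^2 - 4(0) = 4, so r = (-2 ± 2)/2.
Solving: r_1 = 0, r_2 = -2.

indicial: r^2 + 2 r = 0; roots r_1 = 0, r_2 = -2


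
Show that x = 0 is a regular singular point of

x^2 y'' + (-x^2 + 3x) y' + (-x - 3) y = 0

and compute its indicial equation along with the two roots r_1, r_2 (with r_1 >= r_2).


Divide by x^2 to reach normal form y'' + P_1(x) y' + P_2(x) y = 0 with P_1(x) = -1 + 3/x and P_2(x) = -1/x - 3/x^2.
x = 0 is a singular point because the y'-coefficient -1 + 3/x has a pole at x = 0 and the y-coefficient -1/x - 3/x^2 has a pole at x = 0.
It is a regular singular point because x P_1(x) = p(x) = 3 - x and x^2 P_2(x) = q(x) = -x - 3 are polynomials, hence analytic at x = 0.
p(0) = 3,  q(0) = -3.
Indicial equation: r(r-1) + p(0) r + q(0) = 0, i.e. r^2 + (p(0) - 1) r + q(0) = 0, i.e. r^2 + 2 r - 3 = 0.
Discriminant: (2)^2 - 4(-3) = 16, so r = (-2 ± 4)/2.
Solving: r_1 = 1, r_2 = -3.

indicial: r^2 + 2 r - 3 = 0; roots r_1 = 1, r_2 = -3


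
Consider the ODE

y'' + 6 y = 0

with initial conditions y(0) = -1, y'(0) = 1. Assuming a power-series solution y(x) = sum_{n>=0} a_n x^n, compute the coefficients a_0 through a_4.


Ansatz: y(x) = sum_{n>=0} a_n x^n, so y'(x) = sum_{n>=1} n a_n x^(n-1) and y''(x) = sum_{n>=2} n(n-1) a_n x^(n-2).
Substitute into P(x) y'' + Q(x) y' + R(x) y = 0 with P(x) = 1, Q(x) = 0, R(x) = 6, and match powers of x.
Initial conditions: a_0 = -1, a_1 = 1.
Setting the coefficient of each power of x to zero and solving order by order (substituting the coefficients already found):
  x^0: 2 a_2 + 6 a_0 = 0  ->  2 a_2 = -6 a_0 = 6  ->  a_2 = 3
  x^1: 6 a_3 + 6 a_1 = 0  ->  6 a_3 = -6 a_1 = -6  ->  a_3 = -1
  x^2: 12 a_4 + 6 a_2 = 0  ->  12 a_4 = -6 a_2 = -18  ->  a_4 = -3/2
Truncated series: y(x) = -1 + x + 3 x^2 - x^3 - (3/2) x^4 + O(x^5).

a_0 = -1; a_1 = 1; a_2 = 3; a_3 = -1; a_4 = -3/2


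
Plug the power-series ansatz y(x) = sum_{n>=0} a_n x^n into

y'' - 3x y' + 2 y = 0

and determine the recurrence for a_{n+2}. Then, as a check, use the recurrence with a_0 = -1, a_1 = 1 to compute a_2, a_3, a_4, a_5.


Substitute y = sum_n a_n x^n.
y''(x) has coefficient (n+2)(n+1) a_{n+2} at x^n;
-3 x y'(x) has coefficient -3 n a_n at x^n (shift);
2 y(x) has coefficient 2 a_n at x^n.
Matching x^n: (n+2)(n+1) a_{n+2} + (-3n + 2) a_n = 0.
Thus a_{n+2} = (3n - 2) / ((n+1)(n+2)) * a_n.

Check with a_0 = -1, a_1 = 1 (apply the recurrence for n = 0, 1, 2, 3): a_0 = -1, a_1 = 1, a_2 = 1, a_3 = 1/6, a_4 = 1/3, a_5 = 7/120.

a_(n+2) = (3n - 2) / ((n+1)(n+2)) * a_n; check: a_0 = -1, a_1 = 1, a_2 = 1, a_3 = 1/6, a_4 = 1/3, a_5 = 7/120


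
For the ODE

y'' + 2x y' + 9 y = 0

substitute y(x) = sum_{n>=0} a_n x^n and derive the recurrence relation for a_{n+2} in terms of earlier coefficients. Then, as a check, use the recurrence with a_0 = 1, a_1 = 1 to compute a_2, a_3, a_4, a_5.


Substitute y = sum_n a_n x^n.
y''(x) has coefficient (n+2)(n+1) a_{n+2} at x^n;
2 x y'(x) has coefficient 2 n a_n at x^n (shift);
9 y(x) has coefficient 9 a_n at x^n.
Matching x^n: (n+2)(n+1) a_{n+2} + (2n + 9) a_n = 0.
Thus a_{n+2} = (-2n - 9) / ((n+1)(n+2)) * a_n.

Check with a_0 = 1, a_1 = 1 (apply the recurrence for n = 0, 1, 2, 3): a_0 = 1, a_1 = 1, a_2 = -9/2, a_3 = -11/6, a_4 = 39/8, a_5 = 11/8.

a_(n+2) = (-2n - 9) / ((n+1)(n+2)) * a_n; check: a_0 = 1, a_1 = 1, a_2 = -9/2, a_3 = -11/6, a_4 = 39/8, a_5 = 11/8


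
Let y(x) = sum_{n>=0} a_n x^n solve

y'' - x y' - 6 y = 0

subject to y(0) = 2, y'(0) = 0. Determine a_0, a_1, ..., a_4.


Ansatz: y(x) = sum_{n>=0} a_n x^n, so y'(x) = sum_{n>=1} n a_n x^(n-1) and y''(x) = sum_{n>=2} n(n-1) a_n x^(n-2).
Substitute into P(x) y'' + Q(x) y' + R(x) y = 0 with P(x) = 1, Q(x) = -x, R(x) = -6, and match powers of x.
Initial conditions: a_0 = 2, a_1 = 0.
Setting the coefficient of each power of x to zero and solving order by order (substituting the coefficients already found):
  x^0: 2 a_2 - 6 a_0 = 0  ->  2 a_2 = 6 a_0 = 12  ->  a_2 = 6
  x^1: 6 a_3 - 7 a_1 = 0  ->  6 a_3 = 7 a_1 = 0  ->  a_3 = 0
  x^2: 12 a_4 - 8 a_2 = 0  ->  12 a_4 = 8 a_2 = 48  ->  a_4 = 4
Truncated series: y(x) = 2 + 6 x^2 + 4 x^4 + O(x^5).

a_0 = 2; a_1 = 0; a_2 = 6; a_3 = 0; a_4 = 4


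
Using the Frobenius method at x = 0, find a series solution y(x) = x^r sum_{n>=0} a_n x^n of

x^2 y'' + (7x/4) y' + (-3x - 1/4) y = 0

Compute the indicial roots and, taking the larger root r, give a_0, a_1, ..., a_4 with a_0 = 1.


Write in Frobenius form y'' + (p(x)/x) y' + (q(x)/x^2) y = 0:
  p(x) = 7/4,  q(x) = -3x - 1/4.
Indicial equation: r(r-1) + (7/4) r + (-1/4) = 0 -> roots r_1 = 1/4, r_2 = -1.
Take r = r_1 = 1/4. Let y(x) = x^r sum_{n>=0} a_n x^n with a_0 = 1.
Substitute y = x^r sum a_n x^n and match x^{r+n}. The recurrence is
  D(n) a_n - 3 a_{n-1} = 0,  where D(n) = (r+n)(r+n-1) + (7/4)(r+n) + (-1/4).
  a_n = 3 / D(n) * a_{n-1}.
Since the indicial polynomial factors as (r - r_1)(r - r_2), D(n) = (r_1 + n - r_1)(r_1 + n - r_2) = n(n + 5/4).
Evaluating step by step (a_0 = 1):
  n = 1: D(1) = 1(1 + 5/4) = 9/4; numerator = 3(1) = 3; a_1 = (3)/(9/4) = 4/3
  n = 2: D(2) = 2(2 + 5/4) = 13/2; numerator = 3(4/3) = 4; a_2 = (4)/(13/2) = 8/13
  n = 3: D(3) = 3(3 + 5/4) = 51/4; numerator = 3(8/13) = 24/13; a_3 = (24/13)/(51/4) = 32/221
  n = 4: D(4) = 4(4 + 5/4) = 21; numerator = 3(32/221) = 96/221; a_4 = (96/221)/(21) = 32/1547

r = 1/4; a_0 = 1; a_1 = 4/3; a_2 = 8/13; a_3 = 32/221; a_4 = 32/1547


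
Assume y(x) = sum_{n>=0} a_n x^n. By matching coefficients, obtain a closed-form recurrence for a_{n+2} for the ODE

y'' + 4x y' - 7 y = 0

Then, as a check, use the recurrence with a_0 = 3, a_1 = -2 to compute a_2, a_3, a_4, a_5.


Substitute y = sum_n a_n x^n.
y''(x) has coefficient (n+2)(n+1) a_{n+2} at x^n;
4 x y'(x) has coefficient 4 n a_n at x^n (shift);
-7 y(x) has coefficient -7 a_n at x^n.
Matching x^n: (n+2)(n+1) a_{n+2} + (4n - 7) a_n = 0.
Thus a_{n+2} = (-4n + 7) / ((n+1)(n+2)) * a_n.

Check with a_0 = 3, a_1 = -2 (apply the recurrence for n = 0, 1, 2, 3): a_0 = 3, a_1 = -2, a_2 = 21/2, a_3 = -1, a_4 = -7/8, a_5 = 1/4.

a_(n+2) = (-4n + 7) / ((n+1)(n+2)) * a_n; check: a_0 = 3, a_1 = -2, a_2 = 21/2, a_3 = -1, a_4 = -7/8, a_5 = 1/4


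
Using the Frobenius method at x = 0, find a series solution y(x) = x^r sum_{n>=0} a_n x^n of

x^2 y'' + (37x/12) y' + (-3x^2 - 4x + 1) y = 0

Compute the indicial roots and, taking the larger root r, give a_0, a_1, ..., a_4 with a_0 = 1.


Write in Frobenius form y'' + (p(x)/x) y' + (q(x)/x^2) y = 0:
  p(x) = 37/12,  q(x) = -3x^2 - 4x + 1.
Indicial equation: r(r-1) + (37/12) r + (1) = 0 -> roots r_1 = -3/4, r_2 = -4/3.
Take r = r_1 = -3/4. Let y(x) = x^r sum_{n>=0} a_n x^n with a_0 = 1.
Substitute y = x^r sum a_n x^n and match x^{r+n}. The recurrence is
  D(n) a_n - 4 a_{n-1} - 3 a_{n-2} = 0,  where D(n) = (r+n)(r+n-1) + (37/12)(r+n) + (1).
  a_n = [4 a_{n-1} + 3 a_{n-2}] / D(n).
Since the indicial polynomial factors as (r - r_1)(r - r_2), D(n) = (r_1 + n - r_1)(r_1 + n - r_2) = n(n + 7/12).
Evaluating step by step (a_0 = 1):
  n = 1: D(1) = 1(1 + 7/12) = 19/12; numerator = 4(1) = 4; a_1 = (4)/(19/12) = 48/19
  n = 2: D(2) = 2(2 + 7/12) = 31/6; numerator = 4(48/19) + 3(1) = 249/19; a_2 = (249/19)/(31/6) = 1494/589
  n = 3: D(3) = 3(3 + 7/12) = 43/4; numerator = 4(1494/589) + 3(48/19) = 10440/589; a_3 = (10440/589)/(43/4) = 41760/25327
  n = 4: D(4) = 4(4 + 7/12) = 55/3; numerator = 4(41760/25327) + 3(1494/589) = 359766/25327; a_4 = (359766/25327)/(55/3) = 98118/126635

r = -3/4; a_0 = 1; a_1 = 48/19; a_2 = 1494/589; a_3 = 41760/25327; a_4 = 98118/126635


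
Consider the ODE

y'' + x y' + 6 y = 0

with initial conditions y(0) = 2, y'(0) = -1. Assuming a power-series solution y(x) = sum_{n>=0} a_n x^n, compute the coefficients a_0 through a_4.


Ansatz: y(x) = sum_{n>=0} a_n x^n, so y'(x) = sum_{n>=1} n a_n x^(n-1) and y''(x) = sum_{n>=2} n(n-1) a_n x^(n-2).
Substitute into P(x) y'' + Q(x) y' + R(x) y = 0 with P(x) = 1, Q(x) = x, R(x) = 6, and match powers of x.
Initial conditions: a_0 = 2, a_1 = -1.
Setting the coefficient of each power of x to zero and solving order by order (substituting the coefficients already found):
  x^0: 2 a_2 + 6 a_0 = 0  ->  2 a_2 = -6 a_0 = -12  ->  a_2 = -6
  x^1: 6 a_3 + 7 a_1 = 0  ->  6 a_3 = -7 a_1 = 7  ->  a_3 = 7/6
  x^2: 12 a_4 + 8 a_2 = 0  ->  12 a_4 = -8 a_2 = 48  ->  a_4 = 4
Truncated series: y(x) = 2 - x - 6 x^2 + (7/6) x^3 + 4 x^4 + O(x^5).

a_0 = 2; a_1 = -1; a_2 = -6; a_3 = 7/6; a_4 = 4
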